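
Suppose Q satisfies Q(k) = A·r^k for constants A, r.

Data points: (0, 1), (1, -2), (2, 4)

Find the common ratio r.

Consecutive ratio: -2/1 = -2, and 4/(-2) = -2, so r = -2.
Then A·(-2)^0 = 1 gives A = 1, and Q(k) = 1·(-2)^k.

-2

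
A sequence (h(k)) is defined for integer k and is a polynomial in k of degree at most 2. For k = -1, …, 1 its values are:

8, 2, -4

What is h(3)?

First differences: -6, -6.
Level-1 differences are constant, so h has degree 1.
Fitting a degree-1 polynomial gives h(k) = -6k + 2.
Then h(3) = -16.

-16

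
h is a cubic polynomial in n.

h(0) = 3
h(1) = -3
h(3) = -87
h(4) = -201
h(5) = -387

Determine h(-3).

93

Write h(n) = an³ + bn² + cn + d; the 5 given values yield a linear system in the 4 coefficients.
Solving, h(n) = -3n³ - 3n + 3.
Then h(-3) = 93.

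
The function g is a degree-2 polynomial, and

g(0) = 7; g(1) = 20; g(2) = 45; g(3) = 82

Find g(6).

265

First differences: 13, 25, 37. Second differences: 12, 12.
Level-2 differences are constant, so g has degree 2.
Fitting a degree-2 polynomial gives g(t) = 6t² + 7t + 7.
Then g(6) = 265.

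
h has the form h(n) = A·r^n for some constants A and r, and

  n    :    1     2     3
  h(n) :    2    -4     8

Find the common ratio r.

Consecutive ratio: -4/2 = -2, and 8/(-4) = -2, so r = -2.
Then A·(-2)^1 = 2 gives A = -1, and h(n) = -1·(-2)^n.

-2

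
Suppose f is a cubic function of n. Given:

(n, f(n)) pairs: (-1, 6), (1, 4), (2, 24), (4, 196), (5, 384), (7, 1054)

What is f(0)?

4

Write f(n) = an³ + bn² + cn + d; the 6 given values yield a linear system in the 4 coefficients.
Solving, f(n) = 3n³ + n² - 4n + 4.
The constant term is f(0) = 4.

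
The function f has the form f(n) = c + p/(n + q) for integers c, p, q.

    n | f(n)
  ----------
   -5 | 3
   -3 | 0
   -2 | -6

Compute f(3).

9

(f(n) − c)(n + q) = p for each data point; the three points give a linear system in c and q, then p follows.
Solving: c = 6, q = 1, p = 12, so f(n) = 6 + 12/(n + 1).
Then f(3) = 6 + 12/4 = 9.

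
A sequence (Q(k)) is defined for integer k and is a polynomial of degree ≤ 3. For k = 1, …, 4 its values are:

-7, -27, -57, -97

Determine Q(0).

3

First differences: -20, -30, -40. Second differences: -10, -10.
Level-2 differences are constant, so Q has degree 2.
Fitting a degree-2 polynomial gives Q(k) = -5k² - 5k + 3.
Then Q(0) = 3.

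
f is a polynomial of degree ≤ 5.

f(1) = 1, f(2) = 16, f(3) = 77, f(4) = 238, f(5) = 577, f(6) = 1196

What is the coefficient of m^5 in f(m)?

0

First differences: 15, 61, 161, 339, 619. Second differences: 46, 100, 178, 280. Third differences: 54, 78, 102. Fourth differences: 24, 24.
Level-4 differences are constant, so f has degree 4.
Fitting a degree-4 polynomial gives f(m) = m^4 - m³ + 4m² - 5m + 2.
The coefficient of m^5 is 0.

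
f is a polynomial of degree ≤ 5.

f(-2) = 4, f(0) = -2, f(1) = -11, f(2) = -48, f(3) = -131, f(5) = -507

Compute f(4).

-278

Write f(x) = ax^5 + bx^4 + cx³ + dx² + ex + p; the 6 given values yield a linear system in the 6 coefficients.
Solving, the top 2 coefficients vanish, and f(x) = -3x³ - 5x² - x - 2.
Then f(4) = -278.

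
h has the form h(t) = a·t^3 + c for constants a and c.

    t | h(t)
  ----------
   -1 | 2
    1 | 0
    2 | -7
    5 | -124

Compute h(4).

-63

From h(-1) = 2 and h(1) = 0: -1a + c = 2 and 1a + c = 0.
Subtracting: 2a = -2, so a = -1; then c = 2 − (-1)·(-1) = 1.
So h(t) = -1t³ + 1, and h(4) = -63.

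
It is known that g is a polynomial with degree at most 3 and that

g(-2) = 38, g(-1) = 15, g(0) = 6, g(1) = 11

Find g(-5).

Write g(t) = at³ + bt² + ct + d; the 4 given values yield a linear system in the 4 coefficients.
Solving, the leading coefficient vanishes, and g(t) = 7t² - 2t + 6.
Then g(-5) = 191.

191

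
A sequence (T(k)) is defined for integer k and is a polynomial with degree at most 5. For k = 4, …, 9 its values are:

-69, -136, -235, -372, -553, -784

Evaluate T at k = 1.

0

Write T(k) = ak^5 + bk^4 + ck³ + dk² + ek + p; the 6 given values yield a linear system in the 6 coefficients.
Solving, the top 2 coefficients vanish, and T(k) = -k³ - k² + 3k - 1.
Then T(1) = 0.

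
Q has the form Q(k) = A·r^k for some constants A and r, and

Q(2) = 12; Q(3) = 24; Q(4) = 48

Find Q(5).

Consecutive ratio: 24/12 = 2, and 48/24 = 2, so r = 2.
Then A·2^2 = 12 gives A = 3, and Q(k) = 3·2^k.
Q(5) = 3·2^5 = 96.

96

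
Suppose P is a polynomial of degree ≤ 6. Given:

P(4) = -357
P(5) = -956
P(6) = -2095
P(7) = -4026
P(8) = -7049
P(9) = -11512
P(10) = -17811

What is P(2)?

-11

First differences: -599, -1139, -1931, -3023, -4463, -6299. Second differences: -540, -792, -1092, -1440, -1836. Third differences: -252, -300, -348, -396. Fourth differences: -48, -48, -48.
Level-4 differences are constant, so P has degree 4.
Fitting a degree-4 polynomial gives P(m) = -2m^4 + 2m³ + 2m² - m - 1.
Then P(2) = -11.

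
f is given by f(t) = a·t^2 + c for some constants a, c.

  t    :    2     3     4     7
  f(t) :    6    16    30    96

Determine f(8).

From f(2) = 6 and f(3) = 16: 4a + c = 6 and 9a + c = 16.
Subtracting: 5a = 10, so a = 2; then c = 6 − 2·4 = -2.
So f(t) = 2t² − 2, and f(8) = 126.

126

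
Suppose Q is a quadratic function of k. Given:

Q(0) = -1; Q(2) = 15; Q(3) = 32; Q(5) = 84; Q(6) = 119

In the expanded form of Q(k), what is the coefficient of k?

2

Write Q(k) = ak² + bk + c; the 5 given values yield a linear system in the 3 coefficients.
Solving, Q(k) = 3k² + 2k - 1.
The coefficient of k is 2.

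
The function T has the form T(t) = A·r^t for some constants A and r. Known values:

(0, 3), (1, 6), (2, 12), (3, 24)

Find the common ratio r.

Consecutive ratio: 6/3 = 2, and 12/6 = 2, so r = 2.
Then A·2^0 = 3 gives A = 3, and T(t) = 3·2^t.

2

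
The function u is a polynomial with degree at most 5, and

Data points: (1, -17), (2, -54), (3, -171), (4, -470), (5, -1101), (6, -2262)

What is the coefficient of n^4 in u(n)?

-2

First differences: -37, -117, -299, -631, -1161. Second differences: -80, -182, -332, -530. Third differences: -102, -150, -198. Fourth differences: -48, -48.
Level-4 differences are constant, so u has degree 4.
Fitting a degree-4 polynomial gives u(n) = -2n^4 + 3n³ - 8n² - 4n - 6.
The coefficient of n^4 is -2.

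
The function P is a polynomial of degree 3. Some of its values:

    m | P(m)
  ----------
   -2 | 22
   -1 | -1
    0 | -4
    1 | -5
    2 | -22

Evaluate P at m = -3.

First differences: -23, -3, -1, -17. Second differences: 20, 2, -16. Third differences: -18, -18.
Level-3 differences are constant, so P has degree 3.
Fitting a degree-3 polynomial gives P(m) = -3m³ + m² + m - 4.
Then P(-3) = 83.

83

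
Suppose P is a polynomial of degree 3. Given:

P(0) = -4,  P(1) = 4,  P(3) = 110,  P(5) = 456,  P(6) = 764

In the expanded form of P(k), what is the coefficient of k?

2

Write P(k) = ak³ + bk² + ck + d; the 5 given values yield a linear system in the 4 coefficients.
Solving, P(k) = 3k³ + 3k² + 2k - 4.
The coefficient of k is 2.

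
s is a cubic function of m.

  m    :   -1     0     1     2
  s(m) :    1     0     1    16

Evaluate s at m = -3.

-39

Write s(m) = am³ + bm² + cm + d; the 4 given values yield a linear system in the 4 coefficients.
Solving, s(m) = 2m³ + m² - 2m.
Then s(-3) = -39.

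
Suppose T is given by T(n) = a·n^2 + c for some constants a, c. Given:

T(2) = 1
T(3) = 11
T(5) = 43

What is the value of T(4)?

25

From T(2) = 1 and T(3) = 11: 4a + c = 1 and 9a + c = 11.
Subtracting: 5a = 10, so a = 2; then c = 1 − 2·4 = -7.
So T(n) = 2n² − 7, and T(4) = 25.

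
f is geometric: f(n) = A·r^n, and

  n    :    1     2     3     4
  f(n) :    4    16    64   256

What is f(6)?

4096

Consecutive ratio: 16/4 = 4, and 64/16 = 4, so r = 4.
Then A·4^1 = 4 gives A = 1, and f(n) = 1·4^n.
f(6) = 1·4^6 = 4096.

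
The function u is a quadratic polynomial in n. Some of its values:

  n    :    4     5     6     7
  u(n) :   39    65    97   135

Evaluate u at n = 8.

179

First differences: 26, 32, 38. Second differences: 6, 6.
Level-2 differences are constant, so u has degree 2.
Extending the table by one column gives the next first difference 44, so u(8) = 135 + 44 = 179.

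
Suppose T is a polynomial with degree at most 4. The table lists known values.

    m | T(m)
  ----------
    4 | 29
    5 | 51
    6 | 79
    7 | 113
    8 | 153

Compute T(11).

Write T(m) = am^4 + bm³ + cm² + dm + e; the 5 given values yield a linear system in the 5 coefficients.
Solving, the top 2 coefficients vanish, and T(m) = 3m² - 5m + 1.
Then T(11) = 309.

309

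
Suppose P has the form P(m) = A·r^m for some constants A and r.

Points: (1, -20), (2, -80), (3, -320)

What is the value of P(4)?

-1280

Consecutive ratio: -80/(-20) = 4, and -320/(-80) = 4, so r = 4.
Then A·4^1 = -20 gives A = -5, and P(m) = -5·4^m.
P(4) = -5·4^4 = -1280.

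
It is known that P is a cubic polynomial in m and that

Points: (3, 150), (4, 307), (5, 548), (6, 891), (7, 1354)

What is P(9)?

2712

First differences: 157, 241, 343, 463. Second differences: 84, 102, 120. Third differences: 18, 18.
Level-3 differences are constant, so P has degree 3.
Fitting a degree-3 polynomial gives P(m) = 3m³ + 6m² + 4m + 3.
Then P(9) = 2712.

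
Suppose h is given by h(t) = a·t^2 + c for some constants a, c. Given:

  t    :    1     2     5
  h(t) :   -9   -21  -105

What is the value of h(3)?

From h(1) = -9 and h(2) = -21: 1a + c = -9 and 4a + c = -21.
Subtracting: 3a = -12, so a = -4; then c = -9 − (-4)·1 = -5.
So h(t) = -4t² − 5, and h(3) = -41.

-41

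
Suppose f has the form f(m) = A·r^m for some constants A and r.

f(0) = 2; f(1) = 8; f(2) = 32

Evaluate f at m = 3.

128

Consecutive ratio: 8/2 = 4, and 32/8 = 4, so r = 4.
Then A·4^0 = 2 gives A = 2, and f(m) = 2·4^m.
f(3) = 2·4^3 = 128.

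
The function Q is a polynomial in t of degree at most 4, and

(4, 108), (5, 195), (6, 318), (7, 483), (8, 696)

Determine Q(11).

First differences: 87, 123, 165, 213. Second differences: 36, 42, 48. Third differences: 6, 6.
Level-3 differences are constant, so Q has degree 3.
Fitting a degree-3 polynomial gives Q(t) = t³ + 3t² - t.
Then Q(11) = 1683.

1683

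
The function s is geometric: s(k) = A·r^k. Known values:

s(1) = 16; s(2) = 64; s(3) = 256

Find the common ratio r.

Consecutive ratio: 64/16 = 4, and 256/64 = 4, so r = 4.
Then A·4^1 = 16 gives A = 4, and s(k) = 4·4^k.

4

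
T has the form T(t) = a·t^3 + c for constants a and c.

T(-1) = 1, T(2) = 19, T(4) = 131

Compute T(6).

435

From T(-1) = 1 and T(2) = 19: -1a + c = 1 and 8a + c = 19.
Subtracting: 9a = 18, so a = 2; then c = 1 − 2·(-1) = 3.
So T(t) = 2t³ + 3, and T(6) = 435.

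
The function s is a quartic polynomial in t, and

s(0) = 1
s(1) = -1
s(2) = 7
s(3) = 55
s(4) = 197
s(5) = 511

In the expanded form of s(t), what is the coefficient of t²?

1

Write s(t) = at^4 + bt³ + ct² + dt + e; the 6 given values yield a linear system in the 5 coefficients.
Solving, s(t) = t^4 - t³ + t² - 3t + 1.
The coefficient of t² is 1.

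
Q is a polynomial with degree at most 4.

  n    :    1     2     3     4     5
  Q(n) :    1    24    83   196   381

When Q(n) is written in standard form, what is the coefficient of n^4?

Write Q(n) = an^4 + bn³ + cn² + dn + e; the 5 given values yield a linear system in the 5 coefficients.
Solving, the leading coefficient vanishes, and Q(n) = 3n³ + 2n - 4.
The coefficient of n^4 is 0.

0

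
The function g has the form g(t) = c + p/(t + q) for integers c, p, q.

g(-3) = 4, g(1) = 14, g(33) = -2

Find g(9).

-6

(g(t) − c)(t + q) = p for each data point; the three points give a linear system in c and q, then p follows.
Solving: c = -1, q = -3, p = -30, so g(t) = -1 − 30/(t − 3).
Then g(9) = -1 − 30/6 = -6.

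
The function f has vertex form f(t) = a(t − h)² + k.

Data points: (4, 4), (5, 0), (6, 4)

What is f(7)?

16

First differences -4, 4; second difference 8 = 2a, so a = 4.
Expanding, the t-coefficient is −2ah = -8h; matching it to the data gives h = 5, and then k = 0.
So f(t) = 4(t − 5)² + 0.
f(7) = 4·2² + 0 = 16.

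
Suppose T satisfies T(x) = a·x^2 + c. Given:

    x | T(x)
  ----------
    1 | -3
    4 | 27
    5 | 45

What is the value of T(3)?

13

From T(1) = -3 and T(4) = 27: 1a + c = -3 and 16a + c = 27.
Subtracting: 15a = 30, so a = 2; then c = -3 − 2·1 = -5.
So T(x) = 2x² − 5, and T(3) = 13.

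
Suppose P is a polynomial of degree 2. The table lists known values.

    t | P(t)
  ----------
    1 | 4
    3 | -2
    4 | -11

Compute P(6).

-41

Write P(t) = at² + bt + c; the 3 given values yield a linear system in the 3 coefficients.
Solving, P(t) = -2t² + 5t + 1.
Then P(6) = -41.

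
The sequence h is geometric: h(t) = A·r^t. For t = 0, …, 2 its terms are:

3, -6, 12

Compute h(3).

Consecutive ratio: -6/3 = -2, and 12/(-6) = -2, so r = -2.
Then A·(-2)^0 = 3 gives A = 3, and h(t) = 3·(-2)^t.
h(3) = 3·(-2)^3 = -24.

-24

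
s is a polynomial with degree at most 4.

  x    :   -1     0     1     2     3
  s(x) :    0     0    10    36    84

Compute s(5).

270

First differences: 0, 10, 26, 48. Second differences: 10, 16, 22. Third differences: 6, 6.
Level-3 differences are constant, so s has degree 3.
Fitting a degree-3 polynomial gives s(x) = x³ + 5x² + 4x.
Then s(5) = 270.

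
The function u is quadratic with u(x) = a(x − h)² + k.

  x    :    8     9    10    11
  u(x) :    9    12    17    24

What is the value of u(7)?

First differences 3, 5, 7; second difference 2 = 2a, so a = 1.
Expanding, the x-coefficient is −2ah = -2h; matching it to the data gives h = 7, and then k = 8.
So u(x) = 1(x − 7)² + 8.
u(7) = 1·0² + 8 = 8.

8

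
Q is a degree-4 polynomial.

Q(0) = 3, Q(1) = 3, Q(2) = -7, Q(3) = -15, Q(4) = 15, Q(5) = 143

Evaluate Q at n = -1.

5

Write Q(n) = an^4 + bn³ + cn² + dn + e; the 6 given values yield a linear system in the 5 coefficients.
Solving, Q(n) = n^4 - 4n³ + 3n + 3.
Then Q(-1) = 5.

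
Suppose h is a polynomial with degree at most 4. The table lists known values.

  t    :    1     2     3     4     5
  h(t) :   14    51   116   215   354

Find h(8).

1071

Write h(t) = at^4 + bt³ + ct² + dt + e; the 5 given values yield a linear system in the 5 coefficients.
Solving, the leading coefficient vanishes, and h(t) = t³ + 8t² + 6t - 1.
Then h(8) = 1071.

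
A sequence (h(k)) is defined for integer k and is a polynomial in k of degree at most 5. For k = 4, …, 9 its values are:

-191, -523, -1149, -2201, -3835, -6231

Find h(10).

-9593

First differences: -332, -626, -1052, -1634, -2396. Second differences: -294, -426, -582, -762. Third differences: -132, -156, -180. Fourth differences: -24, -24.
Level-4 differences are constant, so h has degree 4.
Fitting a degree-4 polynomial gives h(k) = -k^4 + 4k² + k - 3.
Then h(10) = -9593.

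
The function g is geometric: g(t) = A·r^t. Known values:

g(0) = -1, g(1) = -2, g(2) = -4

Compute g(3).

-8

Consecutive ratio: -2/(-1) = 2, and -4/(-2) = 2, so r = 2.
Then A·2^0 = -1 gives A = -1, and g(t) = -1·2^t.
g(3) = -1·2^3 = -8.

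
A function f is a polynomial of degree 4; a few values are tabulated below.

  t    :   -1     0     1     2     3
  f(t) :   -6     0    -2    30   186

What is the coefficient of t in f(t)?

Write f(t) = at^4 + bt³ + ct² + dt + e; the 5 given values yield a linear system in the 5 coefficients.
Solving, f(t) = 2t^4 + 3t³ - 6t² - t.
The coefficient of t is -1.

-1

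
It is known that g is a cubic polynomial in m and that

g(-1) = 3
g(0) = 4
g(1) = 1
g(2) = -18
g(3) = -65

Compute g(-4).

96

First differences: 1, -3, -19, -47. Second differences: -4, -16, -28. Third differences: -12, -12.
Level-3 differences are constant, so g has degree 3.
Fitting a degree-3 polynomial gives g(m) = -2m³ - 2m² + m + 4.
Then g(-4) = 96.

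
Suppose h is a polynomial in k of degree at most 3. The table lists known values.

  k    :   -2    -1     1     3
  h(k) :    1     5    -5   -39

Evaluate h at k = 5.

-97

Write h(k) = ak³ + bk² + ck + d; the 4 given values yield a linear system in the 4 coefficients.
Solving, the leading coefficient vanishes, and h(k) = -3k² - 5k + 3.
Then h(5) = -97.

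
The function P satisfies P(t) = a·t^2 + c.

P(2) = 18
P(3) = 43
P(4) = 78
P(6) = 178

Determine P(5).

From P(2) = 18 and P(3) = 43: 4a + c = 18 and 9a + c = 43.
Subtracting: 5a = 25, so a = 5; then c = 18 − 5·4 = -2.
So P(t) = 5t² − 2, and P(5) = 123.

123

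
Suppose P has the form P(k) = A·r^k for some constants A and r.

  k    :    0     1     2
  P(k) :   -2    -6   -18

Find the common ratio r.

3

Consecutive ratio: -6/(-2) = 3, and -18/(-6) = 3, so r = 3.
Then A·3^0 = -2 gives A = -2, and P(k) = -2·3^k.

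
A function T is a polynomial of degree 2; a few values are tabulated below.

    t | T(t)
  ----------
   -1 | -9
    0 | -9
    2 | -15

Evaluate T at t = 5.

-39

Write T(t) = at² + bt + c; the 3 given values yield a linear system in the 3 coefficients.
Solving, T(t) = -t² - t - 9.
Then T(5) = -39.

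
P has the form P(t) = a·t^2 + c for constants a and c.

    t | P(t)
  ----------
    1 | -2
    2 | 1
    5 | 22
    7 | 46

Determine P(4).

From P(1) = -2 and P(2) = 1: 1a + c = -2 and 4a + c = 1.
Subtracting: 3a = 3, so a = 1; then c = -2 − 1·1 = -3.
So P(t) = 1t² − 3, and P(4) = 13.

13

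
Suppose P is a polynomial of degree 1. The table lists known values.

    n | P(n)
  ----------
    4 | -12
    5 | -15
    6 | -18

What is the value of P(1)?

First differences: -3, -3.
Level-1 differences are constant, so P has degree 1.
Fitting a degree-1 polynomial gives P(n) = -3n.
Then P(1) = -3.

-3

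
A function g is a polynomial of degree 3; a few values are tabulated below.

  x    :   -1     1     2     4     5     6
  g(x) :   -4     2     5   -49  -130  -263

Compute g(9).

-1094

Write g(x) = ax³ + bx² + cx + d; the 6 given values yield a linear system in the 4 coefficients.
Solving, g(x) = -2x³ + 4x² + 5x - 5.
Then g(9) = -1094.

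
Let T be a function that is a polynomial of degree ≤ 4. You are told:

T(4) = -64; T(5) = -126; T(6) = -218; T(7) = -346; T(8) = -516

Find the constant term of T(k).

4

Write T(k) = ak^4 + bk³ + ck² + dk + e; the 5 given values yield a linear system in the 5 coefficients.
Solving, the leading coefficient vanishes, and T(k) = -k³ - k + 4.
The constant term is T(0) = 4.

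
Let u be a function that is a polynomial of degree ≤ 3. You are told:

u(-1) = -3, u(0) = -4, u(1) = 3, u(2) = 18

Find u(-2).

First differences: -1, 7, 15. Second differences: 8, 8.
Level-2 differences are constant, so u has degree 2.
Fitting a degree-2 polynomial gives u(t) = 4t² + 3t - 4.
Then u(-2) = 6.

6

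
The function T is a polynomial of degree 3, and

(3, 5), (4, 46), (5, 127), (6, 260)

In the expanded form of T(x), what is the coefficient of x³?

Write T(x) = ax³ + bx² + cx + d; the 4 given values yield a linear system in the 4 coefficients.
Solving, T(x) = 2x³ - 4x² - 5x + 2.
The coefficient of x³ is 2.

2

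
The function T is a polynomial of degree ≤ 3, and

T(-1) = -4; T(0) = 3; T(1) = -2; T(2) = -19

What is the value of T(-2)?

-23

Write T(k) = ak³ + bk² + ck + d; the 4 given values yield a linear system in the 4 coefficients.
Solving, the leading coefficient vanishes, and T(k) = -6k² + k + 3.
Then T(-2) = -23.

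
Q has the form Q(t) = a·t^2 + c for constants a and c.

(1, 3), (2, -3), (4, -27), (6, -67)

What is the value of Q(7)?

From Q(1) = 3 and Q(2) = -3: 1a + c = 3 and 4a + c = -3.
Subtracting: 3a = -6, so a = -2; then c = 3 − (-2)·1 = 5.
So Q(t) = -2t² + 5, and Q(7) = -93.

-93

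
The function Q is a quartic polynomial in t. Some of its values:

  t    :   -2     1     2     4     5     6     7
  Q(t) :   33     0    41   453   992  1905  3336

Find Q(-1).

Write Q(t) = at^4 + bt³ + ct² + dt + e; the 7 given values yield a linear system in the 5 coefficients.
Solving, Q(t) = t^4 + 2t³ + 6t² - 6t - 3.
Then Q(-1) = 8.

8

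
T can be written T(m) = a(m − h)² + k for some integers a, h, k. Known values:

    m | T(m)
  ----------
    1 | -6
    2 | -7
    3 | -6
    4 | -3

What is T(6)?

9

First differences -1, 1, 3; second difference 2 = 2a, so a = 1.
Expanding, the m-coefficient is −2ah = -2h; matching it to the data gives h = 2, and then k = -7.
So T(m) = 1(m − 2)² − 7.
T(6) = 1·4² − 7 = 9.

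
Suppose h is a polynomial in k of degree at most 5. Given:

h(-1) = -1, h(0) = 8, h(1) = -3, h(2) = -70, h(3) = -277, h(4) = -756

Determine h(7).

-5865

First differences: 9, -11, -67, -207, -479. Second differences: -20, -56, -140, -272. Third differences: -36, -84, -132. Fourth differences: -48, -48.
Level-4 differences are constant, so h has degree 4.
Fitting a degree-4 polynomial gives h(k) = -2k^4 - 2k³ - 8k² + k + 8.
Then h(7) = -5865.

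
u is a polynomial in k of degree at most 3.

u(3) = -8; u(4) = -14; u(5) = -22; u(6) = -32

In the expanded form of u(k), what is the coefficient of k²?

-1

First differences: -6, -8, -10. Second differences: -2, -2.
Level-2 differences are constant, so u has degree 2.
Fitting a degree-2 polynomial gives u(k) = -k² + k - 2.
The coefficient of k² is -1.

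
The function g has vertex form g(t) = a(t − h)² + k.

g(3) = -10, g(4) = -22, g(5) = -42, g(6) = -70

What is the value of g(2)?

-6

First differences -12, -20, -28; second difference -8 = 2a, so a = -4.
Expanding, the t-coefficient is −2ah = 8h; matching it to the data gives h = 2, and then k = -6.
So g(t) = -4(t − 2)² − 6.
g(2) = -4·0² − 6 = -6.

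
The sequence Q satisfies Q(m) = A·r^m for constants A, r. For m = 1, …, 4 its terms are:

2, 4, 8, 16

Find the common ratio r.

Consecutive ratio: 4/2 = 2, and 8/4 = 2, so r = 2.
Then A·2^1 = 2 gives A = 1, and Q(m) = 1·2^m.

2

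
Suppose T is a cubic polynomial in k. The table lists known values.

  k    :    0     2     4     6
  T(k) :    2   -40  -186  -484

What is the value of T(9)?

Write T(k) = ak³ + bk² + ck + d; the 4 given values yield a linear system in the 4 coefficients.
Solving, T(k) = -k³ - 7k² - 3k + 2.
Then T(9) = -1321.

-1321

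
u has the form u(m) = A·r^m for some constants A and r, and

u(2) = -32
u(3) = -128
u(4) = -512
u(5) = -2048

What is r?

Consecutive ratio: -128/(-32) = 4, and -512/(-128) = 4, so r = 4.
Then A·4^2 = -32 gives A = -2, and u(m) = -2·4^m.

4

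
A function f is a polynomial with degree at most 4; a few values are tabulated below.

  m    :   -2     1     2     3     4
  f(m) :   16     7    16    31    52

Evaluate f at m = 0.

4

Write f(m) = am^4 + bm³ + cm² + dm + e; the 5 given values yield a linear system in the 5 coefficients.
Solving, the top 2 coefficients vanish, and f(m) = 3m² + 4.
Then f(0) = 4.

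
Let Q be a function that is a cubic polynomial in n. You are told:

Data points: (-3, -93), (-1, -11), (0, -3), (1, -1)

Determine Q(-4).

-191

Write Q(n) = an³ + bn² + cn + d; the 4 given values yield a linear system in the 4 coefficients.
Solving, Q(n) = 2n³ - 3n² + 3n - 3.
Then Q(-4) = -191.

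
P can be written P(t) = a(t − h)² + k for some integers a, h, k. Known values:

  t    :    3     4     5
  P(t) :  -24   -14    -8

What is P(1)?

First differences 10, 6; second difference -4 = 2a, so a = -2.
Expanding, the t-coefficient is −2ah = 4h; matching it to the data gives h = 6, and then k = -6.
So P(t) = -2(t − 6)² − 6.
P(1) = -2·(-5)² − 6 = -56.

-56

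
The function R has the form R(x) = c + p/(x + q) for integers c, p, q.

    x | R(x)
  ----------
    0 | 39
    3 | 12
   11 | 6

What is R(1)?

(R(x) − c)(x + q) = p for each data point; the three points give a linear system in c and q, then p follows.
Solving: c = 3, q = 1, p = 36, so R(x) = 3 + 36/(x + 1).
Then R(1) = 3 + 36/2 = 21.

21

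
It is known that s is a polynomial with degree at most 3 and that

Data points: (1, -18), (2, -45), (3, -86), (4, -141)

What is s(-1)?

First differences: -27, -41, -55. Second differences: -14, -14.
Level-2 differences are constant, so s has degree 2.
Fitting a degree-2 polynomial gives s(x) = -7x² - 6x - 5.
Then s(-1) = -6.

-6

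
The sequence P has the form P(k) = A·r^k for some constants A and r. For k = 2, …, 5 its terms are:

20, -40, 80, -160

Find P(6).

Consecutive ratio: -40/20 = -2, and 80/(-40) = -2, so r = -2.
Then A·(-2)^2 = 20 gives A = 5, and P(k) = 5·(-2)^k.
P(6) = 5·(-2)^6 = 320.

320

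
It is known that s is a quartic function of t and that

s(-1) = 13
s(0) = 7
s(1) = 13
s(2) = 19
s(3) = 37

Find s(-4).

Write s(t) = at^4 + bt³ + ct² + dt + e; the 5 given values yield a linear system in the 5 coefficients.
Solving, s(t) = t^4 - 4t³ + 5t² + 4t + 7.
Then s(-4) = 583.

583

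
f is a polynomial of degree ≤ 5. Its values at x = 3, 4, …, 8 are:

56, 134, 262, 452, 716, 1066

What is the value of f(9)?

1514

First differences: 78, 128, 190, 264, 350. Second differences: 50, 62, 74, 86. Third differences: 12, 12, 12.
Level-3 differences are constant, so f has degree 3.
Extending the table by one column gives the next first difference 448, so f(9) = 1066 + 448 = 1514.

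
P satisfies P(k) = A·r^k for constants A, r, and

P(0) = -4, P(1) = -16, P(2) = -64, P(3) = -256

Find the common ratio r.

4

Consecutive ratio: -16/(-4) = 4, and -64/(-16) = 4, so r = 4.
Then A·4^0 = -4 gives A = -4, and P(k) = -4·4^k.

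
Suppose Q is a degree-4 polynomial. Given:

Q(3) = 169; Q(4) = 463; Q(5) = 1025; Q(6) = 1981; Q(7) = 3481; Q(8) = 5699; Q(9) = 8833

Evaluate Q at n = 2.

First differences: 294, 562, 956, 1500, 2218, 3134. Second differences: 268, 394, 544, 718, 916. Third differences: 126, 150, 174, 198. Fourth differences: 24, 24, 24.
Level-4 differences are constant, so Q has degree 4.
Fitting a degree-4 polynomial gives Q(n) = n^4 + 3n³ + n² + n - 5.
Then Q(2) = 41.

41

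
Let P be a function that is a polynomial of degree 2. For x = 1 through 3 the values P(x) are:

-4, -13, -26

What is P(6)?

Write P(x) = ax² + bx + c; the 3 given values yield a linear system in the 3 coefficients.
Solving, P(x) = -2x² - 3x + 1.
Then P(6) = -89.

-89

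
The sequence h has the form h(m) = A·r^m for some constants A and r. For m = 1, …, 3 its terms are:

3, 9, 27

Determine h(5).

Consecutive ratio: 9/3 = 3, and 27/9 = 3, so r = 3.
Then A·3^1 = 3 gives A = 1, and h(m) = 1·3^m.
h(5) = 1·3^5 = 243.

243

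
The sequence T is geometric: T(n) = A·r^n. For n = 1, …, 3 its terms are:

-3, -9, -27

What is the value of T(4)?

-81

Consecutive ratio: -9/(-3) = 3, and -27/(-9) = 3, so r = 3.
Then A·3^1 = -3 gives A = -1, and T(n) = -1·3^n.
T(4) = -1·3^4 = -81.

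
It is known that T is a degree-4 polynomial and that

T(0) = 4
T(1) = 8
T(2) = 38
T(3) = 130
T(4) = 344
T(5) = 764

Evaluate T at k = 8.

4460

First differences: 4, 30, 92, 214, 420. Second differences: 26, 62, 122, 206. Third differences: 36, 60, 84. Fourth differences: 24, 24.
Level-4 differences are constant, so T has degree 4.
Fitting a degree-4 polynomial gives T(k) = k^4 + 6k² - 3k + 4.
Then T(8) = 4460.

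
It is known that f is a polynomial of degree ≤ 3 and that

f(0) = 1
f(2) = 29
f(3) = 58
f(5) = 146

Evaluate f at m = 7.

Write f(m) = am³ + bm² + cm + d; the 4 given values yield a linear system in the 4 coefficients.
Solving, the leading coefficient vanishes, and f(m) = 5m² + 4m + 1.
Then f(7) = 274.

274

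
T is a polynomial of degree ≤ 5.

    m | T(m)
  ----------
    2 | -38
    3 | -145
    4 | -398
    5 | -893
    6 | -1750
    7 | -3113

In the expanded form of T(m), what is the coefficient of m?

-4

First differences: -107, -253, -495, -857, -1363. Second differences: -146, -242, -362, -506. Third differences: -96, -120, -144. Fourth differences: -24, -24.
Level-4 differences are constant, so T has degree 4.
Fitting a degree-4 polynomial gives T(m) = -m^4 - 2m³ - 4m + 2.
The coefficient of m is -4.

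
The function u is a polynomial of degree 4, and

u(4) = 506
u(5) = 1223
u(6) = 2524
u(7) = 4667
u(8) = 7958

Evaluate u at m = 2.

Write u(m) = am^4 + bm³ + cm² + dm + e; the 5 given values yield a linear system in the 5 coefficients.
Solving, u(m) = 2m^4 - m³ + 5m² - 5m - 2.
Then u(2) = 32.

32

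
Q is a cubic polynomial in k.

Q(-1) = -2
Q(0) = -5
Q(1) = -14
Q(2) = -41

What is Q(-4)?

91

Write Q(k) = ak³ + bk² + ck + d; the 4 given values yield a linear system in the 4 coefficients.
Solving, Q(k) = -2k³ - 3k² - 4k - 5.
Then Q(-4) = 91.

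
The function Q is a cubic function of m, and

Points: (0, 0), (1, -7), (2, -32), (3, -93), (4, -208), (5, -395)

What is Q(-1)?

First differences: -7, -25, -61, -115, -187. Second differences: -18, -36, -54, -72. Third differences: -18, -18, -18.
Level-3 differences are constant, so Q has degree 3.
Fitting a degree-3 polynomial gives Q(m) = -3m³ - 4m.
Then Q(-1) = 7.

7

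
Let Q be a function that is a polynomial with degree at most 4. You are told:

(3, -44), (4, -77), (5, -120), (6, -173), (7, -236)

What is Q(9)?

First differences: -33, -43, -53, -63. Second differences: -10, -10, -10.
Level-2 differences are constant, so Q has degree 2.
Fitting a degree-2 polynomial gives Q(m) = -5m² + 2m - 5.
Then Q(9) = -392.

-392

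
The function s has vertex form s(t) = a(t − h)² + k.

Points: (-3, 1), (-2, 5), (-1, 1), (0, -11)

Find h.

First differences 4, -4, -12; second difference -8 = 2a, so a = -4.
Expanding, the t-coefficient is −2ah = 8h; matching it to the data gives h = -2, and then k = 5.
So s(t) = -4(t + 2)² + 5.
Hence h = -2.

-2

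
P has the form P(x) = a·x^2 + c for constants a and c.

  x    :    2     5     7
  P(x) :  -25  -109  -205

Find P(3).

From P(2) = -25 and P(5) = -109: 4a + c = -25 and 25a + c = -109.
Subtracting: 21a = -84, so a = -4; then c = -25 − (-4)·4 = -9.
So P(x) = -4x² − 9, and P(3) = -45.

-45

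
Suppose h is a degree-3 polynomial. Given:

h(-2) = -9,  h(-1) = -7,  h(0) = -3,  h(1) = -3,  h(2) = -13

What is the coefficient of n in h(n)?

3

Write h(n) = an³ + bn² + cn + d; the 5 given values yield a linear system in the 4 coefficients.
Solving, h(n) = -n³ - 2n² + 3n - 3.
The coefficient of n is 3.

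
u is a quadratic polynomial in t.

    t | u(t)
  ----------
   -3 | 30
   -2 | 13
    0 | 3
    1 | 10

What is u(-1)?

Write u(t) = at² + bt + c; the 4 given values yield a linear system in the 3 coefficients.
Solving, u(t) = 4t² + 3t + 3.
Then u(-1) = 4.

4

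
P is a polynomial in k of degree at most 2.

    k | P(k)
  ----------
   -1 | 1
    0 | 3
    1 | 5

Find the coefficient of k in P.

2

First differences: 2, 2.
Level-1 differences are constant, so P has degree 1.
Fitting a degree-1 polynomial gives P(k) = 2k + 3.
The coefficient of k is 2.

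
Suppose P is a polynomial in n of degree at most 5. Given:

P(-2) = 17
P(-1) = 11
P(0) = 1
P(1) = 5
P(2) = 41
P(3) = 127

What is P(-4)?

First differences: -6, -10, 4, 36, 86. Second differences: -4, 14, 32, 50. Third differences: 18, 18, 18.
Level-3 differences are constant, so P has degree 3.
Fitting a degree-3 polynomial gives P(n) = 3n³ + 7n² - 6n + 1.
Then P(-4) = -55.

-55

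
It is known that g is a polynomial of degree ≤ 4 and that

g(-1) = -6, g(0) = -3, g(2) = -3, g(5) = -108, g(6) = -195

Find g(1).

0

Write g(m) = am^4 + bm³ + cm² + dm + e; the 5 given values yield a linear system in the 5 coefficients.
Solving, the leading coefficient vanishes, and g(m) = -m³ + 4m - 3.
Then g(1) = 0.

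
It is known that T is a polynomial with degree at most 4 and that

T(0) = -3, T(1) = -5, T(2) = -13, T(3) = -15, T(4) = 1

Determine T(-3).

First differences: -2, -8, -2, 16. Second differences: -6, 6, 18. Third differences: 12, 12.
Level-3 differences are constant, so T has degree 3.
Fitting a degree-3 polynomial gives T(n) = 2n³ - 9n² + 5n - 3.
Then T(-3) = -153.

-153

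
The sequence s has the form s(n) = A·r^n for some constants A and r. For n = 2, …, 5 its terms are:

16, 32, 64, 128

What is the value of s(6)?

256

Consecutive ratio: 32/16 = 2, and 64/32 = 2, so r = 2.
Then A·2^2 = 16 gives A = 4, and s(n) = 4·2^n.
s(6) = 4·2^6 = 256.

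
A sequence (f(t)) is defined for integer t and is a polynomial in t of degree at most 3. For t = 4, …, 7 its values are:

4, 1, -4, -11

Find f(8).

Write f(t) = at³ + bt² + ct + d; the 4 given values yield a linear system in the 4 coefficients.
Solving, the leading coefficient vanishes, and f(t) = -t² + 6t - 4.
Then f(8) = -20.

-20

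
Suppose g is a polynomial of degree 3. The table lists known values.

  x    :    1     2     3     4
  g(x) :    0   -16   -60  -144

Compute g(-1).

Write g(x) = ax³ + bx² + cx + d; the 4 given values yield a linear system in the 4 coefficients.
Solving, g(x) = -2x³ - 2x² + 4x.
Then g(-1) = -4.

-4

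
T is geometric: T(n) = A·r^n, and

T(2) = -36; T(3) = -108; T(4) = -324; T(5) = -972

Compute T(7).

-8748

Consecutive ratio: -108/(-36) = 3, and -324/(-108) = 3, so r = 3.
Then A·3^2 = -36 gives A = -4, and T(n) = -4·3^n.
T(7) = -4·3^7 = -8748.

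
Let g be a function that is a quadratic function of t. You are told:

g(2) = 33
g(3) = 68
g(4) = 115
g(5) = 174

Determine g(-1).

0

First differences: 35, 47, 59. Second differences: 12, 12.
Level-2 differences are constant, so g has degree 2.
Fitting a degree-2 polynomial gives g(t) = 6t² + 5t - 1.
Then g(-1) = 0.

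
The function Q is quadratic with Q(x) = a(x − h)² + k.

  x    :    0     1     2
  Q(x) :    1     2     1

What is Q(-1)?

-2

First differences 1, -1; second difference -2 = 2a, so a = -1.
Expanding, the x-coefficient is −2ah = 2h; matching it to the data gives h = 1, and then k = 2.
So Q(x) = -1(x − 1)² + 2.
Q(-1) = -1·(-2)² + 2 = -2.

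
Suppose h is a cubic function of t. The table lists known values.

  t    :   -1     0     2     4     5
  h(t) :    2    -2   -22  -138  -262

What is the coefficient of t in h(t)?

Write h(t) = at³ + bt² + ct + d; the 5 given values yield a linear system in the 4 coefficients.
Solving, h(t) = -2t³ - 2t - 2.
The coefficient of t is -2.

-2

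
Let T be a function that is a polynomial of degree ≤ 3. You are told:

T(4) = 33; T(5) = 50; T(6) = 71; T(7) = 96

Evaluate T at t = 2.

11

First differences: 17, 21, 25. Second differences: 4, 4.
Level-2 differences are constant, so T has degree 2.
Fitting a degree-2 polynomial gives T(t) = 2t² - t + 5.
Then T(2) = 11.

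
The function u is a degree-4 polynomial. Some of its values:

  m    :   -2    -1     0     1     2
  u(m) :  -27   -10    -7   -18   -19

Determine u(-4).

17

Write u(m) = am^4 + bm³ + cm² + dm + e; the 5 given values yield a linear system in the 5 coefficients.
Solving, u(m) = m^4 + 2m³ - 8m² - 6m - 7.
Then u(-4) = 17.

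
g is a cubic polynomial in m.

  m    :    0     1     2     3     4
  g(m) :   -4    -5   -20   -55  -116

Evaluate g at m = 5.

-209

Write g(m) = am³ + bm² + cm + d; the 5 given values yield a linear system in the 4 coefficients.
Solving, g(m) = -m³ - 4m² + 4m - 4.
Then g(5) = -209.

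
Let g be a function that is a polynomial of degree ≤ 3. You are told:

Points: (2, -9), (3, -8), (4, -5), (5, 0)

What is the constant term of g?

-5

First differences: 1, 3, 5. Second differences: 2, 2.
Level-2 differences are constant, so g has degree 2.
Fitting a degree-2 polynomial gives g(t) = t² - 4t - 5.
The constant term is g(0) = -5.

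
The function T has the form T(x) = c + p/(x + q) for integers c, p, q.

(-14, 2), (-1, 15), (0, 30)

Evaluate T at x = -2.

(T(x) − c)(x + q) = p for each data point; the three points give a linear system in c and q, then p follows.
Solving: c = 0, q = -1, p = -30, so T(x) = -30/(x − 1).
Then T(-2) = 0 − 30/(-3) = 10.

10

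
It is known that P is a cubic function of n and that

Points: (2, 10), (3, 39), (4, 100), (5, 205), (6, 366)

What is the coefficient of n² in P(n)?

Write P(n) = an³ + bn² + cn + d; the 5 given values yield a linear system in the 4 coefficients.
Solving, P(n) = 2n³ - 2n² + n.
The coefficient of n² is -2.

-2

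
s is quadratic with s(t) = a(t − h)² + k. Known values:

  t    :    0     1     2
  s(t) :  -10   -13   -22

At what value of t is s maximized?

0

First differences -3, -9; second difference -6 = 2a, so a = -3.
Expanding, the t-coefficient is −2ah = 6h; matching it to the data gives h = 0, and then k = -10.
So s(t) = -3(t + 0)² − 10.
Hence h = 0.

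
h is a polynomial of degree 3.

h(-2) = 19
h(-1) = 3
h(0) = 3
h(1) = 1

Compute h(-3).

Write h(t) = at³ + bt² + ct + d; the 4 given values yield a linear system in the 4 coefficients.
Solving, h(t) = -3t³ - t² + 2t + 3.
Then h(-3) = 69.

69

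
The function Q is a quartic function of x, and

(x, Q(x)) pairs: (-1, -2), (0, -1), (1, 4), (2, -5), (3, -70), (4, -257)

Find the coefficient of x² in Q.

First differences: 1, 5, -9, -65, -187. Second differences: 4, -14, -56, -122. Third differences: -18, -42, -66. Fourth differences: -24, -24.
Level-4 differences are constant, so Q has degree 4.
Fitting a degree-4 polynomial gives Q(x) = -x^4 - x³ + 3x² + 4x - 1.
The coefficient of x² is 3.

3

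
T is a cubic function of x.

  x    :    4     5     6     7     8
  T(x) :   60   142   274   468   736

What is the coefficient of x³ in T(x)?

First differences: 82, 132, 194, 268. Second differences: 50, 62, 74. Third differences: 12, 12.
Level-3 differences are constant, so T has degree 3.
Fitting a degree-3 polynomial gives T(x) = 2x³ - 5x² + 5x - 8.
The coefficient of x³ is 2.

2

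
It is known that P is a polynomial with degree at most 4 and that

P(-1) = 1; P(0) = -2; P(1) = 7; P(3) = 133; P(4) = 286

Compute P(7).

1321

Write P(n) = an^4 + bn³ + cn² + dn + e; the 5 given values yield a linear system in the 5 coefficients.
Solving, the leading coefficient vanishes, and P(n) = 3n³ + 6n² - 2.
Then P(7) = 1321.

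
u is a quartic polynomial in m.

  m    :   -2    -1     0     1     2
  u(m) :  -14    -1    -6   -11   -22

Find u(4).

Write u(m) = am^4 + bm³ + cm² + dm + e; the 5 given values yield a linear system in the 5 coefficients.
Solving, u(m) = -m^4 + m³ + m² - 6m - 6.
Then u(4) = -206.

-206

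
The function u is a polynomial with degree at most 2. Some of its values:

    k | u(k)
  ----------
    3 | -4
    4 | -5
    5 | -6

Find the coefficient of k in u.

-1

First differences: -1, -1.
Level-1 differences are constant, so u has degree 1.
Fitting a degree-1 polynomial gives u(k) = -k - 1.
The coefficient of k is -1.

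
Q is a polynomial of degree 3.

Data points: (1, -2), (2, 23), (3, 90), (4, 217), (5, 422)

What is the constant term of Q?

First differences: 25, 67, 127, 205. Second differences: 42, 60, 78. Third differences: 18, 18.
Level-3 differences are constant, so Q has degree 3.
Fitting a degree-3 polynomial gives Q(k) = 3k³ + 3k² - 5k - 3.
The constant term is Q(0) = -3.

-3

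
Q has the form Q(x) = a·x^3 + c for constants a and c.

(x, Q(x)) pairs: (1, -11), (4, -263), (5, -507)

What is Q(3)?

From Q(1) = -11 and Q(4) = -263: 1a + c = -11 and 64a + c = -263.
Subtracting: 63a = -252, so a = -4; then c = -11 − (-4)·1 = -7.
So Q(x) = -4x³ − 7, and Q(3) = -115.

-115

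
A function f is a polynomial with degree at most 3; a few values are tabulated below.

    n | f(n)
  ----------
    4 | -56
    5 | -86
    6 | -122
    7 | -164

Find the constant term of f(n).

4

First differences: -30, -36, -42. Second differences: -6, -6.
Level-2 differences are constant, so f has degree 2.
Fitting a degree-2 polynomial gives f(n) = -3n² - 3n + 4.
The constant term is f(0) = 4.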